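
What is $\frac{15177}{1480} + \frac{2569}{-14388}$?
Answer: $\frac{53641139}{5323560} \approx 10.076$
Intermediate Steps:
$\frac{15177}{1480} + \frac{2569}{-14388} = 15177 \cdot \frac{1}{1480} + 2569 \left(- \frac{1}{14388}\right) = \frac{15177}{1480} - \frac{2569}{14388} = \frac{53641139}{5323560}$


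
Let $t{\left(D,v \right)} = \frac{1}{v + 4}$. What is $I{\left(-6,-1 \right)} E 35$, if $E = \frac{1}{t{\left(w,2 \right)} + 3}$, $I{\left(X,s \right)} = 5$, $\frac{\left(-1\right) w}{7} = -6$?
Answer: $\frac{1050}{19} \approx 55.263$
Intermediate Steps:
$w = 42$ ($w = \left(-7\right) \left(-6\right) = 42$)
$t{\left(D,v \right)} = \frac{1}{4 + v}$
$E = \frac{6}{19}$ ($E = \frac{1}{\frac{1}{4 + 2} + 3} = \frac{1}{\frac{1}{6} + 3} = \frac{1}{\frac{19}{6}} = \frac{6}{19} \approx 0.31579$)
$I{\left(-6,-1 \right)} E 35 = 5 \cdot \frac{6}{19} \cdot 35 = \frac{30}{19} \cdot 35 = \frac{1050}{19}$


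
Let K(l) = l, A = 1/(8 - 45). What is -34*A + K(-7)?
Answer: -225/37 ≈ -6.0811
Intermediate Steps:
A = -1/37 (A = 1/(-37) = -1/37 ≈ -0.027027)
-34*A + K(-7) = -34*(-1/37) - 7 = 34/37 - 7 = -225/37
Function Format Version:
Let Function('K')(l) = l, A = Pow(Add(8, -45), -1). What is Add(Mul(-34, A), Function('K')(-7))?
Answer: Rational(-225, 37) ≈ -6.0811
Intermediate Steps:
A = Rational(-1, 37) (A = Pow(-37, -1) = Rational(-1, 37) ≈ -0.027027)
Add(Mul(-34, A), Function('K')(-7)) = Add(Mul(-34, Rational(-1, 37)), -7) = Add(Rational(34, 37), -7) = Rational(-225, 37)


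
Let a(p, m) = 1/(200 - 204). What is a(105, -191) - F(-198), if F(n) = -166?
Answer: 663/4 ≈ 165.75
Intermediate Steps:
a(p, m) = -¼ (a(p, m) = 1/(-4) = -¼)
a(105, -191) - F(-198) = -¼ - 1*(-166) = -¼ + 166 = 663/4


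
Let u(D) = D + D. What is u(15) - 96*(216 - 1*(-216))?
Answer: -41442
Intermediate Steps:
u(D) = 2*D
u(15) - 96*(216 - 1*(-216)) = 2*15 - 96*(216 - 1*(-216)) = 30 - 96*(216 + 216) = 30 - 96*432 = 30 - 41472 = -41442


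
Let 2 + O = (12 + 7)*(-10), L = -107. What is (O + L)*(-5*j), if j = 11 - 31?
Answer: -29900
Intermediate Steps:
O = -192 (O = -2 + (12 + 7)*(-10) = -2 + 19*(-10) = -2 - 190 = -192)
j = -20
(O + L)*(-5*j) = (-192 - 107)*(-5*(-20)) = -299*100 = -29900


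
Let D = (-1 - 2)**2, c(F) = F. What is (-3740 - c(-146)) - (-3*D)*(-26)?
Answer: -4296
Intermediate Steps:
D = 9 (D = (-3)**2 = 9)
(-3740 - c(-146)) - (-3*D)*(-26) = (-3740 - 1*(-146)) - (-3*9)*(-26) = (-3740 + 146) - (-27)*(-26) = -3594 - 1*702 = -3594 - 702 = -4296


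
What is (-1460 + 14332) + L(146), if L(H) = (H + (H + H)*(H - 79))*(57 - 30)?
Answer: 545042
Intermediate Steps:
L(H) = 27*H + 54*H*(-79 + H) (L(H) = (H + (2*H)*(-79 + H))*27 = (H + 2*H*(-79 + H))*27 = 27*H + 54*H*(-79 + H))
(-1460 + 14332) + L(146) = (-1460 + 14332) + 27*146*(-157 + 2*146) = 12872 + 27*146*(-157 + 292) = 12872 + 27*146*135 = 12872 + 532170 = 545042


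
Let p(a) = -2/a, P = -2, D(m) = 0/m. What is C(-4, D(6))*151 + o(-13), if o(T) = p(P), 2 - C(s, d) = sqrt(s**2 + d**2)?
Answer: -301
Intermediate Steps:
D(m) = 0
C(s, d) = 2 - sqrt(d**2 + s**2) (C(s, d) = 2 - sqrt(s**2 + d**2) = 2 - sqrt(d**2 + s**2))
o(T) = 1 (o(T) = -2/(-2) = -2*(-1/2) = 1)
C(-4, D(6))*151 + o(-13) = (2 - sqrt(0**2 + (-4)**2))*151 + 1 = (2 - sqrt(0 + 16))*151 + 1 = (2 - sqrt(16))*151 + 1 = (2 - 1*4)*151 + 1 = (2 - 4)*151 + 1 = -2*151 + 1 = -302 + 1 = -301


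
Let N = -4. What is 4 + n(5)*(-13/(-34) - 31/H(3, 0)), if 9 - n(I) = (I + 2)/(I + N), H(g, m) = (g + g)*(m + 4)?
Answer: 445/204 ≈ 2.1814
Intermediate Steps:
H(g, m) = 2*g*(4 + m) (H(g, m) = (2*g)*(4 + m) = 2*g*(4 + m))
n(I) = 9 - (2 + I)/(-4 + I) (n(I) = 9 - (I + 2)/(I - 4) = 9 - (2 + I)/(-4 + I))
4 + n(5)*(-13/(-34) - 31/H(3, 0)) = 4 + (2*(-19 + 4*5)/(-4 + 5))*(-13/(-34) - 31*1/(6*(4 + 0))) = 4 + (2*(-19 + 20)/1)*(-13*(-1/34) - 31/(2*3*4)) = 4 + (2*1*1)*(13/34 - 31/24) = 4 + 2*(13/34 - 31*1/24) = 4 + 2*(13/34 - 31/24) = 4 + 2*(-371/408) = 4 - 371/204 = 445/204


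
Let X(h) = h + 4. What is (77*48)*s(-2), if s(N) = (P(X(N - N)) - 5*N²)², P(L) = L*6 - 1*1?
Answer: 33264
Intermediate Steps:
X(h) = 4 + h
P(L) = -1 + 6*L (P(L) = 6*L - 1 = -1 + 6*L)
s(N) = (23 - 5*N²)² (s(N) = ((-1 + 6*(4 + (N - N))) - 5*N²)² = ((-1 + 6*(4 + 0)) - 5*N²)² = ((-1 + 6*4) - 5*N²)² = ((-1 + 24) - 5*N²)² = (23 - 5*N²)²)
(77*48)*s(-2) = (77*48)*(-23 + 5*(-2)²)² = 3696*(-23 + 5*4)² = 3696*(-23 + 20)² = 3696*(-3)² = 3696*9 = 33264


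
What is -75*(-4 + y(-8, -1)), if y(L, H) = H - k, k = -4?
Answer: 75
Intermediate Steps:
y(L, H) = 4 + H (y(L, H) = H - 1*(-4) = H + 4 = 4 + H)
-75*(-4 + y(-8, -1)) = -75*(-4 + (4 - 1)) = -75*(-4 + 3) = -75*(-1) = 75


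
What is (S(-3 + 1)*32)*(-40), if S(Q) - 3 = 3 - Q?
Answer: -10240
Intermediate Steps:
S(Q) = 6 - Q (S(Q) = 3 + (3 - Q) = 6 - Q)
(S(-3 + 1)*32)*(-40) = ((6 - (-3 + 1))*32)*(-40) = ((6 - 1*(-2))*32)*(-40) = ((6 + 2)*32)*(-40) = (8*32)*(-40) = 256*(-40) = -10240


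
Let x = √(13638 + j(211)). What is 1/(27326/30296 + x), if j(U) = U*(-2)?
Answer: -206967124/3032381845695 + 917847616*√826/3032381845695 ≈ 0.0086309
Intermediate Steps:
j(U) = -2*U
x = 4*√826 (x = √(13638 - 2*211) = √(13638 - 422) = √13216 = 4*√826 ≈ 114.96)
1/(27326/30296 + x) = 1/(27326/30296 + 4*√826) = 1/(27326*(1/30296) + 4*√826) = 1/(13663/15148 + 4*√826)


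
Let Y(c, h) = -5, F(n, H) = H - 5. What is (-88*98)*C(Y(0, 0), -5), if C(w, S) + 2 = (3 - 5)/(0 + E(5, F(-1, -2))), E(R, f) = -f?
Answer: 19712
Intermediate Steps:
F(n, H) = -5 + H
C(w, S) = -16/7 (C(w, S) = -2 + (3 - 5)/(0 - (-5 - 2)) = -2 - 2/(0 - 1*(-7)) = -2 - 2/(0 + 7) = -2 - 2/7 = -16/7)
(-88*98)*C(Y(0, 0), -5) = -88*98*(-16/7) = -8624*(-16/7) = 19712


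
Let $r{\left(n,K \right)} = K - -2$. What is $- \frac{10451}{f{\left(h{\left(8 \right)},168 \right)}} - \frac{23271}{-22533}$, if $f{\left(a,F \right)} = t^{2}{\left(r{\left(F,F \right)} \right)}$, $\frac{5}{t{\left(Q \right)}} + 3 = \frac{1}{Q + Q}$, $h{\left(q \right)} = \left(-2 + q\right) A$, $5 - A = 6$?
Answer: $- \frac{81486284371421}{21706790000} \approx -3754.0$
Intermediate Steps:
$A = -1$ ($A = 5 - 6 = -1$)
$r{\left(n,K \right)} = 2 + K$ ($r{\left(n,K \right)} = K + 2 = 2 + K$)
$h{\left(q \right)} = 2 - q$ ($h{\left(q \right)} = \left(-2 + q\right) \left(-1\right) = 2 - q$)
$t{\left(Q \right)} = \frac{5}{-3 + \frac{1}{2 Q}}$ ($t{\left(Q \right)} = \frac{5}{-3 + \frac{1}{Q + Q}} = \frac{5}{-3 + \frac{1}{2 Q}}$)
$f{\left(a,F \right)} = \frac{100 \left(2 + F\right)^{2}}{\left(11 + 6 F\right)^{2}}$ ($f{\left(a,F \right)} = \left(- \frac{10 \left(2 + F\right)}{-1 + 6 \left(2 + F\right)}\right)^{2} = \left(- \frac{10 \left(2 + F\right)}{-1 + \left(12 + 6 F\right)}\right)^{2} = \left(- \frac{10 \left(2 + F\right)}{11 + 6 F}\right)^{2} = \frac{100 \left(2 + F\right)^{2}}{\left(11 + 6 F\right)^{2}}$)
$- \frac{10451}{f{\left(h{\left(8 \right)},168 \right)}} - \frac{23271}{-22533} = - \frac{10451}{100 \left(2 + 168\right)^{2} \frac{1}{\left(11 + 6 \cdot 168\right)^{2}}} - \frac{23271}{-22533} = - \frac{10451}{100 \cdot 170^{2} \frac{1}{\left(11 + 1008\right)^{2}}} - - \frac{7757}{7511} = - \frac{10451}{100 \cdot 28900 \cdot \frac{1}{1038361}} + \frac{7757}{7511} = - \frac{10451}{\frac{2890000}{1038361}} + \frac{7757}{7511} = \left(-10451\right) \frac{1038361}{2890000} + \frac{7757}{7511} = - \frac{10851910811}{2890000} + \frac{7757}{7511} = - \frac{81486284371421}{21706790000}$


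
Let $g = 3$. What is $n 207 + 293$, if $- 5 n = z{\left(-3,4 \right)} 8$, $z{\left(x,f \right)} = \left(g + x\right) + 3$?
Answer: $- \frac{3503}{5} \approx -700.6$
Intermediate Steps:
$z{\left(x,f \right)} = 6 + x$ ($z{\left(x,f \right)} = \left(3 + x\right) + 3 = 6 + x$)
$n = - \frac{24}{5}$ ($n = - \frac{\left(6 - 3\right) 8}{5} = - \frac{3 \cdot 8}{5} = \left(- \frac{1}{5}\right) 24 = - \frac{24}{5} \approx -4.8$)
$n 207 + 293 = \left(- \frac{24}{5}\right) 207 + 293 = - \frac{4968}{5} + 293 = - \frac{3503}{5}$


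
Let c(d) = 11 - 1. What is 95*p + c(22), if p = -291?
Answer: -27635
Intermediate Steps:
c(d) = 10
95*p + c(22) = 95*(-291) + 10 = -27645 + 10 = -27635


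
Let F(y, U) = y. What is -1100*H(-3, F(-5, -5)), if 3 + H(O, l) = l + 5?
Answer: 3300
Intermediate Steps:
H(O, l) = 2 + l (H(O, l) = -3 + (l + 5) = -3 + (5 + l) = 2 + l)
-1100*H(-3, F(-5, -5)) = -1100*(2 - 5) = -1100*(-3) = 3300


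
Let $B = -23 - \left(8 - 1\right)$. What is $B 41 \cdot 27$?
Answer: $-33210$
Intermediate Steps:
$B = -30$ ($B = -23 - \left(8 - 1\right) = -23 - 7 = -30$)
$B 41 \cdot 27 = \left(-30\right) 41 \cdot 27 = \left(-1230\right) 27 = -33210$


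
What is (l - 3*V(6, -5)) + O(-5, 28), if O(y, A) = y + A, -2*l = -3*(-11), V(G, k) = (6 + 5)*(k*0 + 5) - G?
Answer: -281/2 ≈ -140.50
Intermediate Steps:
V(G, k) = 55 - G (V(G, k) = 11*(0 + 5) - G = 11*5 - G = 55 - G)
l = -33/2 (l = -(-3)*(-11)/2 = -½*33 = -33/2 ≈ -16.500)
O(y, A) = A + y
(l - 3*V(6, -5)) + O(-5, 28) = (-33/2 - 3*(55 - 1*6)) + (28 - 5) = (-33/2 - 3*(55 - 6)) + 23 = (-33/2 - 3*49) + 23 = (-33/2 - 147) + 23 = -327/2 + 23 = -281/2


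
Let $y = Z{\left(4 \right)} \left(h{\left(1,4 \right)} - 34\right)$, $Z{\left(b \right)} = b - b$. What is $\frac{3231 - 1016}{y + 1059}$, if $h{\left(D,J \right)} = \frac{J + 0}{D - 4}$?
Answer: $\frac{2215}{1059} \approx 2.0916$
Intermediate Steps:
$h{\left(D,J \right)} = \frac{J}{-4 + D}$
$Z{\left(b \right)} = 0$
$y = 0$ ($y = 0 \left(\frac{4}{-4 + 1} - 34\right) = 0 \left(\frac{4}{-3} - 34\right) = 0 \left(4 \left(- \frac{1}{3}\right) - 34\right) = 0 \left(- \frac{4}{3} - 34\right) = 0 \left(- \frac{106}{3}\right) = 0$)
$\frac{3231 - 1016}{y + 1059} = \frac{3231 - 1016}{0 + 1059} = \frac{2215}{1059}$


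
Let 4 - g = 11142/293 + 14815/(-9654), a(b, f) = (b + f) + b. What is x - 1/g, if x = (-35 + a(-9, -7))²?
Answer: 330877334622/91909585 ≈ 3600.0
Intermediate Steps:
a(b, f) = f + 2*b
g = -91909585/2828622 (g = 4 - (11142/293 + 14815/(-9654)) = 4 - (11142*(1/293) + 14815*(-1/9654)) = 4 - (11142/293 - 14815/9654) = 4 - 1*103224073/2828622 = 4 - 103224073/2828622 = -91909585/2828622 ≈ -32.493)
x = 3600 (x = (-35 + (-7 + 2*(-9)))² = (-35 + (-7 - 18))² = (-35 - 25)² = (-60)² = 3600)
x - 1/g = 3600 - 1/(-91909585/2828622) = 3600 - 1*(-2828622/91909585) = 3600 + 2828622/91909585 = 330877334622/91909585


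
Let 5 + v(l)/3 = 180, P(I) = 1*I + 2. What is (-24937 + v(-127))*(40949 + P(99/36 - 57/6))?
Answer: -999531031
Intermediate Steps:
P(I) = 2 + I (P(I) = I + 2 = 2 + I)
v(l) = 525 (v(l) = -15 + 3*180 = -15 + 540 = 525)
(-24937 + v(-127))*(40949 + P(99/36 - 57/6)) = (-24937 + 525)*(40949 + (2 + (99/36 - 57/6))) = -24412*(40949 + (2 + (99*(1/36) - 57*⅙))) = -24412*(40949 + (2 + (11/4 - 19/2))) = -24412*(40949 + (2 - 27/4)) = -24412*(40949 - 19/4) = -24412*163777/4 = -999531031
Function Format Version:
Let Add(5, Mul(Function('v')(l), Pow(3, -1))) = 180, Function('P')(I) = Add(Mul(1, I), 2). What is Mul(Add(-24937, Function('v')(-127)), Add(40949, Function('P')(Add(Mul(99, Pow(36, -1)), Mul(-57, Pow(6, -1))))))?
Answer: -999531031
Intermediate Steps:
Function('P')(I) = Add(2, I) (Function('P')(I) = Add(I, 2) = Add(2, I))
Function('v')(l) = 525 (Function('v')(l) = Add(-15, Mul(3, 180)) = Add(-15, 540) = 525)
Mul(Add(-24937, Function('v')(-127)), Add(40949, Function('P')(Add(Mul(99, Pow(36, -1)), Mul(-57, Pow(6, -1)))))) = Mul(Add(-24937, 525), Add(40949, Add(2, Add(Mul(99, Pow(36, -1)), Mul(-57, Pow(6, -1)))))) = Mul(-24412, Add(40949, Add(2, Add(Mul(99, Rational(1, 36)), Mul(-57, Rational(1, 6)))))) = Mul(-24412, Add(40949, Add(2, Add(Rational(11, 4), Rational(-19, 2))))) = Mul(-24412, Add(40949, Add(2, Rational(-27, 4)))) = Mul(-24412, Add(40949, Rational(-19, 4))) = Mul(-24412, Rational(163777, 4)) = -999531031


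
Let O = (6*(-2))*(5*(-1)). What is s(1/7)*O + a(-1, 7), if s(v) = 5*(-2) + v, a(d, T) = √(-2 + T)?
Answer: -4140/7 + √5 ≈ -589.19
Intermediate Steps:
s(v) = -10 + v
O = 60 (O = -12*(-5) = 60)
s(1/7)*O + a(-1, 7) = (-10 + 1/7)*60 + √(-2 + 7) = (-10 + ⅐)*60 + √5 = -69/7*60 + √5 = -4140/7 + √5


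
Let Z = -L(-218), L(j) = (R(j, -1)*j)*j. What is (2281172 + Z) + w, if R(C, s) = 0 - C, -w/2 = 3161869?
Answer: -14402798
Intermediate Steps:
w = -6323738 (w = -2*3161869 = -6323738)
R(C, s) = -C
L(j) = -j**3 (L(j) = ((-j)*j)*j = (-j**2)*j = -j**3)
Z = -10360232 (Z = -(-1)*(-218)**3 = -(-1)*(-10360232) = -1*10360232 = -10360232)
(2281172 + Z) + w = (2281172 - 10360232) - 6323738 = -8079060 - 6323738 = -14402798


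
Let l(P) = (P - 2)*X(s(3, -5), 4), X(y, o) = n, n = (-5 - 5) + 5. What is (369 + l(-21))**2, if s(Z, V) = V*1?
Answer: 234256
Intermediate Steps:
n = -5 (n = -10 + 5 = -5)
s(Z, V) = V
X(y, o) = -5
l(P) = 10 - 5*P (l(P) = (P - 2)*(-5) = (-2 + P)*(-5) = 10 - 5*P)
(369 + l(-21))**2 = (369 + (10 - 5*(-21)))**2 = (369 + (10 + 105))**2 = (369 + 115)**2 = 484**2 = 234256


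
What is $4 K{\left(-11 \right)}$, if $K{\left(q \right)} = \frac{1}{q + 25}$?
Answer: $\frac{2}{7} \approx 0.28571$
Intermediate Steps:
$K{\left(q \right)} = \frac{1}{25 + q}$
$4 K{\left(-11 \right)} = \frac{4}{25 - 11} = \frac{4}{14} = 4 \cdot \frac{1}{14} = \frac{2}{7}$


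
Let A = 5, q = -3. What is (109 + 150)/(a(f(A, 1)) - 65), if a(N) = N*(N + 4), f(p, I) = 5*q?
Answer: 259/100 ≈ 2.5900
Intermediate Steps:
f(p, I) = -15 (f(p, I) = 5*(-3) = -15)
a(N) = N*(4 + N)
(109 + 150)/(a(f(A, 1)) - 65) = (109 + 150)/(-15*(4 - 15) - 65) = 259/(-15*(-11) - 65) = 259/(165 - 65) = 259/100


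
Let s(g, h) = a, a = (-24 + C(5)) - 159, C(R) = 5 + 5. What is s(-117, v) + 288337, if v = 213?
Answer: 288164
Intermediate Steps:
C(R) = 10
a = -173 (a = (-24 + 10) - 159 = -14 - 159 = -173)
s(g, h) = -173
s(-117, v) + 288337 = -173 + 288337 = 288164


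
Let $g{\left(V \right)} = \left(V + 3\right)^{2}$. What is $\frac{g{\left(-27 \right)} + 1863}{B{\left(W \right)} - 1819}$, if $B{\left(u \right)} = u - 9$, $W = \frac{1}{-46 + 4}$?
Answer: $- \frac{102438}{76777} \approx -1.3342$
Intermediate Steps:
$W = - \frac{1}{42}$ ($W = \frac{1}{-42} = - \frac{1}{42} \approx -0.02381$)
$g{\left(V \right)} = \left(3 + V\right)^{2}$
$B{\left(u \right)} = -9 + u$
$\frac{g{\left(-27 \right)} + 1863}{B{\left(W \right)} - 1819} = \frac{\left(3 - 27\right)^{2} + 1863}{\left(-9 - \frac{1}{42}\right) - 1819} = \frac{\left(-24\right)^{2} + 1863}{- \frac{379}{42} - 1819} = \frac{576 + 1863}{- \frac{76777}{42}} = 2439 \left(- \frac{42}{76777}\right) = - \frac{102438}{76777}$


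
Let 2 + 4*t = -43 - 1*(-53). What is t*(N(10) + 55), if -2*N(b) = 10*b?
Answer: 10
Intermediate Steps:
N(b) = -5*b
t = 2 (t = -1/2 + (-43 - 1*(-53))/4 = -1/2 + (-43 + 53)/4 = -1/2 + (1/4)*10 = -1/2 + 5/2 = 2)
t*(N(10) + 55) = 2*(-5*10 + 55) = 2*(-50 + 55) = 2*5 = 10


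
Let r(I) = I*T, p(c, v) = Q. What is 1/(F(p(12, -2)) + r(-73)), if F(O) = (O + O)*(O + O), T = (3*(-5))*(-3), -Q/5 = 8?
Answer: 1/3115 ≈ 0.00032103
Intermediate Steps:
Q = -40 (Q = -5*8 = -40)
p(c, v) = -40
T = 45 (T = -15*(-3) = 45)
F(O) = 4*O² (F(O) = (2*O)*(2*O) = 4*O²)
r(I) = 45*I (r(I) = I*45 = 45*I)
1/(F(p(12, -2)) + r(-73)) = 1/(4*(-40)² + 45*(-73)) = 1/(4*1600 - 3285) = 1/(6400 - 3285) = 1/3115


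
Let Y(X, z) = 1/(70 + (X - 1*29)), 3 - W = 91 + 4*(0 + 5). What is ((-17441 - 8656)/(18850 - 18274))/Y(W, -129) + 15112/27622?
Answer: 8050957315/2651712 ≈ 3036.1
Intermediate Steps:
W = -108 (W = 3 - (91 + 4*(0 + 5)) = 3 - (91 + 4*5) = 3 - (91 + 20) = 3 - 1*111 = 3 - 111 = -108)
Y(X, z) = 1/(41 + X) (Y(X, z) = 1/(70 + (X - 29)) = 1/(70 + (-29 + X)) = 1/(41 + X))
((-17441 - 8656)/(18850 - 18274))/Y(W, -129) + 15112/27622 = ((-17441 - 8656)/(18850 - 18274))/(1/(41 - 108)) + 15112/27622 = (-26097/576)/(1/(-67)) + 15112*(1/27622) = (-26097*1/576)/(-1/67) + 7556/13811 = -8699/192*(-67) + 7556/13811 = 582833/192 + 7556/13811 = 8050957315/2651712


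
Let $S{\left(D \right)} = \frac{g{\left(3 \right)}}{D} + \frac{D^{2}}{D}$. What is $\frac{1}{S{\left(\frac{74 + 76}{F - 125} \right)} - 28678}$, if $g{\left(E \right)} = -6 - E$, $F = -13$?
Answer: $- \frac{575}{16485714} \approx -3.4879 \cdot 10^{-5}$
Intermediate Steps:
$S{\left(D \right)} = D - \frac{9}{D}$ ($S{\left(D \right)} = \frac{-6 - 3}{D} + \frac{D^{2}}{D} = \frac{-6 - 3}{D} + D = - \frac{9}{D} + D = D - \frac{9}{D}$)
$\frac{1}{S{\left(\frac{74 + 76}{F - 125} \right)} - 28678} = \frac{1}{\left(\frac{74 + 76}{-13 - 125} - \frac{9}{\left(74 + 76\right) \frac{1}{-13 - 125}}\right) - 28678} = \frac{1}{\left(\frac{150}{-138} - \frac{9}{150 \frac{1}{-138}}\right) - 28678} = \frac{1}{\left(150 \left(- \frac{1}{138}\right) - \frac{9}{150 \left(- \frac{1}{138}\right)}\right) - 28678} = \frac{1}{\left(- \frac{25}{23} - \frac{9}{- \frac{25}{23}}\right) - 28678} = \frac{1}{\left(- \frac{25}{23} - - \frac{207}{25}\right) - 28678} = \frac{1}{\left(- \frac{25}{23} + \frac{207}{25}\right) - 28678} = \frac{1}{\frac{4136}{575} - 28678} = \frac{1}{- \frac{16485714}{575}} = - \frac{575}{16485714}$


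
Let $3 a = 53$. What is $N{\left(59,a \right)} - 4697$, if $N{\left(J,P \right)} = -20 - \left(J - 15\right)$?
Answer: $-4761$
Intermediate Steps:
$a = \frac{53}{3}$ ($a = \frac{1}{3} \cdot 53 = \frac{53}{3} \approx 17.667$)
$N{\left(J,P \right)} = -5 - J$ ($N{\left(J,P \right)} = -20 - \left(-15 + J\right) = -5 - J$)
$N{\left(59,a \right)} - 4697 = \left(-5 - 59\right) - 4697 = -64 - 4697 = -4761$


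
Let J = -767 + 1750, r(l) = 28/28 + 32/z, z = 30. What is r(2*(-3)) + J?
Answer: 14776/15 ≈ 985.07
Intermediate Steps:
r(l) = 31/15 (r(l) = 28/28 + 32/30 = 28*(1/28) + 32*(1/30) = 1 + 16/15 = 31/15)
J = 983
r(2*(-3)) + J = 31/15 + 983 = 14776/15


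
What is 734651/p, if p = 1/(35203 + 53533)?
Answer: 65189991136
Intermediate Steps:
p = 1/88736 ≈ 1.1269e-5
734651/p = 734651/(1/88736) = 734651*88736 = 65189991136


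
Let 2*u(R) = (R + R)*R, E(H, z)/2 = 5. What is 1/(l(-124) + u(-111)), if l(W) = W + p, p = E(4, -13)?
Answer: 1/12207 ≈ 8.1920e-5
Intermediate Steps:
E(H, z) = 10 (E(H, z) = 2*5 = 10)
p = 10
l(W) = 10 + W (l(W) = W + 10 = 10 + W)
u(R) = R² (u(R) = ((R + R)*R)/2 = ((2*R)*R)/2 = (2*R²)/2 = R²)
1/(l(-124) + u(-111)) = 1/((10 - 124) + (-111)²) = 1/(-114 + 12321) = 1/12207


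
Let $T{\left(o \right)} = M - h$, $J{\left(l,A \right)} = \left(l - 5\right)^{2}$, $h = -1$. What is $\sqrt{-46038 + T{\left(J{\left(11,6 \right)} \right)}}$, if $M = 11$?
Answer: $3 i \sqrt{5114} \approx 214.54 i$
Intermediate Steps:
$J{\left(l,A \right)} = \left(-5 + l\right)^{2}$
$T{\left(o \right)} = 12$ ($T{\left(o \right)} = 11 - -1 = 11 + 1 = 12$)
$\sqrt{-46038 + T{\left(J{\left(11,6 \right)} \right)}} = \sqrt{-46038 + 12} = \sqrt{-46026} = 3 i \sqrt{5114}$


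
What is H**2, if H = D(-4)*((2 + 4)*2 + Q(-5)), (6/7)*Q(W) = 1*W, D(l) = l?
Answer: 5476/9 ≈ 608.44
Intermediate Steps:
Q(W) = 7*W/6 (Q(W) = 7*(1*W)/6 = 7*W/6)
H = -74/3 (H = -4*((2 + 4)*2 + (7/6)*(-5)) = -4*(6*2 - 35/6) = -4*(12 - 35/6) = -4*37/6 = -74/3 ≈ -24.667)
H**2 = (-74/3)**2 = 5476/9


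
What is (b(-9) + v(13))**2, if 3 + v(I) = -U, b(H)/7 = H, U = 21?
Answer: 7569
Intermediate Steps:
b(H) = 7*H
v(I) = -24 (v(I) = -3 - 1*21 = -3 - 21 = -24)
(b(-9) + v(13))**2 = (7*(-9) - 24)**2 = (-63 - 24)**2 = (-87)**2 = 7569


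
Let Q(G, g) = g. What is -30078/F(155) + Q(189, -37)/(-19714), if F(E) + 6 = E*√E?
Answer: -3419964109/73411762046 - 4662090*√155/3723839 ≈ -15.633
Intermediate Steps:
F(E) = -6 + E^(3/2) (F(E) = -6 + E*√E = -6 + E^(3/2))
-30078/F(155) + Q(189, -37)/(-19714) = -30078/(-6 + 155^(3/2)) - 37/(-19714) = -30078/(-6 + 155*√155) - 37*(-1/19714) = -30078/(-6 + 155*√155) + 37/19714 = 37/19714 - 30078/(-6 + 155*√155)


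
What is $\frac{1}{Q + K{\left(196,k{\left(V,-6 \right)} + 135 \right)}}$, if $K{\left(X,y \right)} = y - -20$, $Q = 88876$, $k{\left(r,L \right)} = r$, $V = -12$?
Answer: $\frac{1}{89019} \approx 1.1234 \cdot 10^{-5}$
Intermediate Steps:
$K{\left(X,y \right)} = 20 + y$ ($K{\left(X,y \right)} = y + 20 = 20 + y$)
$\frac{1}{Q + K{\left(196,k{\left(V,-6 \right)} + 135 \right)}} = \frac{1}{88876 + \left(20 + \left(-12 + 135\right)\right)} = \frac{1}{88876 + \left(20 + 123\right)} = \frac{1}{88876 + 143} = \frac{1}{89019}$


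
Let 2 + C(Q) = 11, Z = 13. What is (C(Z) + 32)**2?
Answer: 1681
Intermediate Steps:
C(Q) = 9 (C(Q) = -2 + 11 = 9)
(C(Z) + 32)**2 = (9 + 32)**2 = 41**2 = 1681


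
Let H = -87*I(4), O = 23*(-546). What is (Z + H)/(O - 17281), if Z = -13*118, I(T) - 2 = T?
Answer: 2056/29839 ≈ 0.068903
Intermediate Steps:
I(T) = 2 + T
O = -12558
Z = -1534
H = -522 (H = -87*(2 + 4) = -87*6 = -522)
(Z + H)/(O - 17281) = (-1534 - 522)/(-12558 - 17281) = -2056/(-29839) = -2056*(-1/29839) = 2056/29839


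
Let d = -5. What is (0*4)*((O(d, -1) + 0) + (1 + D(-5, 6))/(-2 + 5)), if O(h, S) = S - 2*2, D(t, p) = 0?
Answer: 0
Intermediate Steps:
O(h, S) = -4 + S (O(h, S) = S - 4 = -4 + S)
(0*4)*((O(d, -1) + 0) + (1 + D(-5, 6))/(-2 + 5)) = (0*4)*(((-4 - 1) + 0) + (1 + 0)/(-2 + 5)) = 0*((-5 + 0) + 1/3) = 0*(-5 + 1*(⅓)) = 0*(-5 + ⅓) = 0*(-14/3) = 0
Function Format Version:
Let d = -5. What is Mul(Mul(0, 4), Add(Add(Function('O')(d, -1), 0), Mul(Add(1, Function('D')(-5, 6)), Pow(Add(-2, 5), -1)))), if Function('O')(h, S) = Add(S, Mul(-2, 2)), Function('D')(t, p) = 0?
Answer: 0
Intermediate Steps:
Function('O')(h, S) = Add(-4, S) (Function('O')(h, S) = Add(S, -4) = Add(-4, S))
Mul(Mul(0, 4), Add(Add(Function('O')(d, -1), 0), Mul(Add(1, Function('D')(-5, 6)), Pow(Add(-2, 5), -1)))) = Mul(Mul(0, 4), Add(Add(Add(-4, -1), 0), Mul(Add(1, 0), Pow(Add(-2, 5), -1)))) = Mul(0, Add(Add(-5, 0), Mul(1, Pow(3, -1)))) = Mul(0, Add(-5, Mul(1, Rational(1, 3)))) = Mul(0, Add(-5, Rational(1, 3))) = Mul(0, Rational(-14, 3)) = 0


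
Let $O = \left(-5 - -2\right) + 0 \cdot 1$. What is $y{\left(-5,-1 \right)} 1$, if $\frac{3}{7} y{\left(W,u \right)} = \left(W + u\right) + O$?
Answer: $-21$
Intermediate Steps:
$O = -3$ ($O = \left(-5 + 2\right) + 0 = -3 + 0 = -3$)
$y{\left(W,u \right)} = -7 + \frac{7 W}{3} + \frac{7 u}{3}$ ($y{\left(W,u \right)} = \frac{7 \left(\left(W + u\right) - 3\right)}{3} = \frac{7 \left(-3 + W + u\right)}{3} = -7 + \frac{7 W}{3} + \frac{7 u}{3}$)
$y{\left(-5,-1 \right)} 1 = \left(-7 + \frac{7}{3} \left(-5\right) + \frac{7}{3} \left(-1\right)\right) 1 = \left(-7 - \frac{35}{3} - \frac{7}{3}\right) 1 = \left(-21\right) 1 = -21$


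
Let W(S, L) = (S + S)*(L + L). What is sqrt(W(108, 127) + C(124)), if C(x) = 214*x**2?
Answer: 28*sqrt(4267) ≈ 1829.0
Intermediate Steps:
W(S, L) = 4*L*S (W(S, L) = (2*S)*(2*L) = 4*L*S)
sqrt(W(108, 127) + C(124)) = sqrt(4*127*108 + 214*124**2) = sqrt(54864 + 214*15376) = sqrt(54864 + 3290464) = sqrt(3345328) = 28*sqrt(4267)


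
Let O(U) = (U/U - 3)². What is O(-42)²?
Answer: 16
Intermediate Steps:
O(U) = 4 (O(U) = (1 - 3)² = (-2)² = 4)
O(-42)² = 4² = 16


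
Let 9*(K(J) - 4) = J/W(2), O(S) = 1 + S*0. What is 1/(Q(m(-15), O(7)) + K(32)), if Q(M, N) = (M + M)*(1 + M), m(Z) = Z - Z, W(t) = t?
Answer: 9/52 ≈ 0.17308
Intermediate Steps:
m(Z) = 0
O(S) = 1 (O(S) = 1 + 0 = 1)
Q(M, N) = 2*M*(1 + M) (Q(M, N) = (2*M)*(1 + M) = 2*M*(1 + M))
K(J) = 4 + J/18 (K(J) = 4 + (J/2)/9 = 4 + J/18)
1/(Q(m(-15), O(7)) + K(32)) = 1/(2*0*(1 + 0) + (4 + (1/18)*32)) = 1/(2*0*1 + (4 + 16/9)) = 1/(0 + 52/9) = 1/(52/9) = 9/52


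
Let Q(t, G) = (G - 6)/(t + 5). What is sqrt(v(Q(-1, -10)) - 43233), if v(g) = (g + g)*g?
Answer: I*sqrt(43201) ≈ 207.85*I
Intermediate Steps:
Q(t, G) = (-6 + G)/(5 + t)
v(g) = 2*g**2 (v(g) = (2*g)*g = 2*g**2)
sqrt(v(Q(-1, -10)) - 43233) = sqrt(2*((-6 - 10)/(5 - 1))**2 - 43233) = sqrt(2*(-16/4)**2 - 43233) = sqrt(2*((1/4)*(-16))**2 - 43233) = sqrt(2*(-4)**2 - 43233) = sqrt(2*16 - 43233) = sqrt(32 - 43233) = sqrt(-43201) = I*sqrt(43201)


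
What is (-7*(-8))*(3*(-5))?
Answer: -840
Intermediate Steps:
(-7*(-8))*(3*(-5)) = 56*(-15) = -840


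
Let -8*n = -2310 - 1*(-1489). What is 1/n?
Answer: 8/821 ≈ 0.0097442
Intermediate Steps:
n = 821/8 (n = -(-2310 - 1*(-1489))/8 = -(-2310 + 1489)/8 = -⅛*(-821) = 821/8 ≈ 102.63)
1/n = 1/(821/8) = 8/821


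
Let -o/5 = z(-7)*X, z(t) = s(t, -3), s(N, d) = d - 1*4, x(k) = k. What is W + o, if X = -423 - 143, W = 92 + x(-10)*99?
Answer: -20708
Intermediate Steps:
W = -898 (W = 92 - 10*99 = 92 - 990 = -898)
s(N, d) = -4 + d (s(N, d) = d - 4 = -4 + d)
z(t) = -7 (z(t) = -4 - 3 = -7)
X = -566
o = -19810 (o = -(-35)*(-566) = -5*3962 = -19810)
W + o = -898 - 19810 = -20708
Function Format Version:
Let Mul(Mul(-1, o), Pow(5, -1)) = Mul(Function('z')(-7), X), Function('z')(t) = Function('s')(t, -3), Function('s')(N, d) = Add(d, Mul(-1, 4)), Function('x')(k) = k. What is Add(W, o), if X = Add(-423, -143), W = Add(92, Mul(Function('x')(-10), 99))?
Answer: -20708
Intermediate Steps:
W = -898 (W = Add(92, Mul(-10, 99)) = Add(92, -990) = -898)
Function('s')(N, d) = Add(-4, d) (Function('s')(N, d) = Add(d, -4) = Add(-4, d))
Function('z')(t) = -7 (Function('z')(t) = Add(-4, -3) = -7)
X = -566
o = -19810 (o = Mul(-5, Mul(-7, -566)) = Mul(-5, 3962) = -19810)
Add(W, o) = Add(-898, -19810) = -20708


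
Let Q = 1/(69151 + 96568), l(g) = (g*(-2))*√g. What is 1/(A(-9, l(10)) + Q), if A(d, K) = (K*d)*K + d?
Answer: -165719/5967375470 ≈ -2.7771e-5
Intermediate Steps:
l(g) = -2*g^(3/2) (l(g) = (-2*g)*√g = -2*g^(3/2))
A(d, K) = d + d*K² (A(d, K) = d*K² + d = d + d*K²)
Q = 1/165719 ≈ 6.0343e-6
1/(A(-9, l(10)) + Q) = 1/(-9*(1 + (-20*√10)²) + 1/165719) = 1/(-9*(1 + 4000) + 1/165719) = 1/(-9*4001 + 1/165719) = 1/(-36009 + 1/165719) = 1/(-5967375470/165719) = -165719/5967375470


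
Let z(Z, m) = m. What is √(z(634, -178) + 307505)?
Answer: √307327 ≈ 554.37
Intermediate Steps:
√(z(634, -178) + 307505) = √(-178 + 307505) = √307327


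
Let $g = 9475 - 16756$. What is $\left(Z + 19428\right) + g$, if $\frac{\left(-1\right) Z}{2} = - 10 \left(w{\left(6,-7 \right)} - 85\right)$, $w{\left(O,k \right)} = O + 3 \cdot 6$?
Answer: $10927$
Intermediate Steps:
$w{\left(O,k \right)} = 18 + O$ ($w{\left(O,k \right)} = O + 18 = 18 + O$)
$g = -7281$ ($g = 9475 - 16756 = -7281$)
$Z = -1220$ ($Z = - 2 \left(- 10 \left(\left(18 + 6\right) - 85\right)\right) = - 2 \left(- 10 \left(24 - 85\right)\right) = - 2 \left(\left(-10\right) \left(-61\right)\right) = \left(-2\right) 610 = -1220$)
$\left(Z + 19428\right) + g = \left(-1220 + 19428\right) - 7281 = 18208 - 7281 = 10927$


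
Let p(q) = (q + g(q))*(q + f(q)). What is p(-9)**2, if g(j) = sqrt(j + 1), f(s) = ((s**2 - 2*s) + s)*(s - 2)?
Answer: 72854073 - 35928036*I*sqrt(2) ≈ 7.2854e+7 - 5.081e+7*I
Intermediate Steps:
f(s) = (-2 + s)*(s**2 - s) (f(s) = (s**2 - s)*(-2 + s) = (-2 + s)*(s**2 - s))
g(j) = sqrt(1 + j)
p(q) = (q + sqrt(1 + q))*(q + q*(2 + q**2 - 3*q))
p(-9)**2 = (-9*(-9 + sqrt(1 - 9) - 9*(2 + (-9)**2 - 3*(-9)) + sqrt(1 - 9)*(2 + (-9)**2 - 3*(-9))))**2 = (-9*(-9 + sqrt(-8) - 9*(2 + 81 + 27) + sqrt(-8)*(2 + 81 + 27)))**2 = (-9*(-9 + 2*I*sqrt(2) - 9*110 + (2*I*sqrt(2))*110))**2 = (-9*(-9 + 2*I*sqrt(2) - 990 + 220*I*sqrt(2)))**2 = (-9*(-999 + 222*I*sqrt(2)))**2 = (8991 - 1998*I*sqrt(2))**2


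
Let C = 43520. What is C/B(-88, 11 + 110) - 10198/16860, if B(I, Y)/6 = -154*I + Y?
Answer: -8573027/115263390 ≈ -0.074378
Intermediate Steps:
B(I, Y) = -924*I + 6*Y (B(I, Y) = 6*(-154*I + Y) = 6*(Y - 154*I) = -924*I + 6*Y)
C/B(-88, 11 + 110) - 10198/16860 = 43520/(-924*(-88) + 6*(11 + 110)) - 10198/16860 = 43520/(81312 + 6*121) - 10198*1/16860 = 43520/(81312 + 726) - 5099/8430 = 43520/82038 - 5099/8430 = 43520*(1/82038) - 5099/8430 = 21760/41019 - 5099/8430 = -8573027/115263390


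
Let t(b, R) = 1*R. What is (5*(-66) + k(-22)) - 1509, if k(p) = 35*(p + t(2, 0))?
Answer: -2609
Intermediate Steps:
t(b, R) = R
k(p) = 35*p (k(p) = 35*(p + 0) = 35*p)
(5*(-66) + k(-22)) - 1509 = (5*(-66) + 35*(-22)) - 1509 = (-330 - 770) - 1509 = -1100 - 1509 = -2609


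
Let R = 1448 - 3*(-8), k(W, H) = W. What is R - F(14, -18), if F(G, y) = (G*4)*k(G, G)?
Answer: 688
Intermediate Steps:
F(G, y) = 4*G² (F(G, y) = (G*4)*G = (4*G)*G = 4*G²)
R = 1472 (R = 1448 - 1*(-24) = 1448 + 24 = 1472)
R - F(14, -18) = 1472 - 4*14² = 1472 - 4*196 = 1472 - 1*784 = 1472 - 784 = 688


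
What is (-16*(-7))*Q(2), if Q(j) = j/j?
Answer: 112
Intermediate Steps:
Q(j) = 1
(-16*(-7))*Q(2) = -16*(-7)*1 = 112*1 = 112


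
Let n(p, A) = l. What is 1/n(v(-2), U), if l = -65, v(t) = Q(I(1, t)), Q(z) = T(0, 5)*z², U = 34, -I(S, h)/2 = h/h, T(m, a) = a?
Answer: -1/65 ≈ -0.015385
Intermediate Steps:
I(S, h) = -2 (I(S, h) = -2*h/h = -2*1 = -2)
Q(z) = 5*z²
v(t) = 20 (v(t) = 5*(-2)² = 5*4 = 20)
n(p, A) = -65
1/n(v(-2), U) = 1/(-65) = -1/65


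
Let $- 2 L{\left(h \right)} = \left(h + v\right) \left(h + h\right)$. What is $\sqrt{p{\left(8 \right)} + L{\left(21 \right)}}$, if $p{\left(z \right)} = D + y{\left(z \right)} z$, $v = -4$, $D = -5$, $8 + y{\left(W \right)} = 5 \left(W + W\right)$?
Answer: $\sqrt{214} \approx 14.629$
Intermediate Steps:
$y{\left(W \right)} = -8 + 10 W$ ($y{\left(W \right)} = -8 + 5 \left(W + W\right) = -8 + 5 \cdot 2 W = -8 + 10 W$)
$L{\left(h \right)} = - h \left(-4 + h\right)$ ($L{\left(h \right)} = - \frac{\left(h - 4\right) \left(h + h\right)}{2} = - \frac{\left(-4 + h\right) 2 h}{2} = - \frac{2 h \left(-4 + h\right)}{2} = - h \left(-4 + h\right)$)
$p{\left(z \right)} = -5 + z \left(-8 + 10 z\right)$ ($p{\left(z \right)} = -5 + \left(-8 + 10 z\right) z = -5 + z \left(-8 + 10 z\right)$)
$\sqrt{p{\left(8 \right)} + L{\left(21 \right)}} = \sqrt{\left(-5 + 2 \cdot 8 \left(-4 + 5 \cdot 8\right)\right) + 21 \left(4 - 21\right)} = \sqrt{\left(-5 + 2 \cdot 8 \left(-4 + 40\right)\right) + 21 \left(4 - 21\right)} = \sqrt{\left(-5 + 2 \cdot 8 \cdot 36\right) + 21 \left(-17\right)} = \sqrt{\left(-5 + 576\right) - 357} = \sqrt{571 - 357} = \sqrt{214}$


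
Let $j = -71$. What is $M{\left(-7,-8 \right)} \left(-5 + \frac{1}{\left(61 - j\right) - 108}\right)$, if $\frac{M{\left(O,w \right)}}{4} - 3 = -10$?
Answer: $\frac{833}{6} \approx 138.83$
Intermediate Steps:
$M{\left(O,w \right)} = -28$ ($M{\left(O,w \right)} = 12 + 4 \left(-10\right) = 12 - 40 = -28$)
$M{\left(-7,-8 \right)} \left(-5 + \frac{1}{\left(61 - j\right) - 108}\right) = - 28 \left(-5 + \frac{1}{\left(61 - -71\right) - 108}\right) = - 28 \left(-5 + \frac{1}{\left(61 + 71\right) - 108}\right) = - 28 \left(-5 + \frac{1}{132 - 108}\right) = - 28 \left(-5 + \frac{1}{24}\right) = \left(-28\right) \left(- \frac{119}{24}\right) = \frac{833}{6}$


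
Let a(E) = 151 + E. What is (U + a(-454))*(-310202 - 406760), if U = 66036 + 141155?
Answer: -148330834256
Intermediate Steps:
U = 207191
(U + a(-454))*(-310202 - 406760) = (207191 + (151 - 454))*(-310202 - 406760) = (207191 - 303)*(-716962) = 206888*(-716962) = -148330834256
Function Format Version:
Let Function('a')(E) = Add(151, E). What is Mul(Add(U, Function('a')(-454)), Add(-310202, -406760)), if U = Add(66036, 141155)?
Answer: -148330834256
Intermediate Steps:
U = 207191
Mul(Add(U, Function('a')(-454)), Add(-310202, -406760)) = Mul(Add(207191, Add(151, -454)), Add(-310202, -406760)) = Mul(Add(207191, -303), -716962) = Mul(206888, -716962) = -148330834256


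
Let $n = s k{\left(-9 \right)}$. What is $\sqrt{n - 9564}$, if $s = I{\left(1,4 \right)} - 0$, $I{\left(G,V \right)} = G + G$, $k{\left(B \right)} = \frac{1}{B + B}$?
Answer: $\frac{i \sqrt{86077}}{3} \approx 97.796 i$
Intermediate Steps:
$k{\left(B \right)} = \frac{1}{2 B}$
$I{\left(G,V \right)} = 2 G$
$s = 2$ ($s = 2 \cdot 1 - 0 = 2 + 0 = 2$)
$n = - \frac{1}{9}$ ($n = 2 \frac{1}{2 \left(-9\right)} = 2 \cdot \frac{1}{2} \left(- \frac{1}{9}\right) = 2 \left(- \frac{1}{18}\right) = - \frac{1}{9} \approx -0.11111$)
$\sqrt{n - 9564} = \sqrt{- \frac{1}{9} - 9564} = \sqrt{- \frac{86077}{9}} = \frac{i \sqrt{86077}}{3}$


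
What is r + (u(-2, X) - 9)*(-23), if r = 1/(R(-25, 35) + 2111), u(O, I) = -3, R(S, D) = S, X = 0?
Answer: 575737/2086 ≈ 276.00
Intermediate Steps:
r = 1/2086 (r = 1/(-25 + 2111) = 1/2086 ≈ 0.00047939)
r + (u(-2, X) - 9)*(-23) = 1/2086 + (-3 - 9)*(-23) = 1/2086 - 12*(-23) = 1/2086 + 276 = 575737/2086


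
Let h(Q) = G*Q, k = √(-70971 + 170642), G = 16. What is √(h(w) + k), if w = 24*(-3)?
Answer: √(-1152 + √99671) ≈ 28.919*I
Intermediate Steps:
w = -72
k = √99671 ≈ 315.71
h(Q) = 16*Q
√(h(w) + k) = √(16*(-72) + √99671) = √(-1152 + √99671)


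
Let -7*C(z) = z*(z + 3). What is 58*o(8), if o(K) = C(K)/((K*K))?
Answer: -319/28 ≈ -11.393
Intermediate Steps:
C(z) = -z*(3 + z)/7 (C(z) = -z*(z + 3)/7 = -z*(3 + z)/7)
o(K) = -(3 + K)/(7*K) (o(K) = (-K*(3 + K)/7)/((K*K)) = (-K*(3 + K)/7)/(K²) = (-K*(3 + K)/7)/K² = -(3 + K)/(7*K))
58*o(8) = 58*((⅐)*(-3 - 1*8)/8) = 58*((⅐)*(⅛)*(-3 - 8)) = 58*((⅐)*(⅛)*(-11)) = 58*(-11/56) = -319/28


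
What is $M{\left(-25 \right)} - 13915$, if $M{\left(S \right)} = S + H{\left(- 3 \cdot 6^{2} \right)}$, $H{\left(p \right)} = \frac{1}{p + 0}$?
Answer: $- \frac{1505521}{108} \approx -13940.0$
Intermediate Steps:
$H{\left(p \right)} = \frac{1}{p}$
$M{\left(S \right)} = - \frac{1}{108} + S$ ($M{\left(S \right)} = S + \frac{1}{\left(-3\right) 6^{2}} = S + \frac{1}{\left(-3\right) 36} = S + \frac{1}{-108} = S - \frac{1}{108} = - \frac{1}{108} + S$)
$M{\left(-25 \right)} - 13915 = \left(- \frac{1}{108} - 25\right) - 13915 = - \frac{2701}{108} - 13915 = - \frac{1505521}{108}$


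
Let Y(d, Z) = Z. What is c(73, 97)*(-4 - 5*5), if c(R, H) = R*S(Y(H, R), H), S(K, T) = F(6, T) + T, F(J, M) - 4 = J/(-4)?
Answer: -421283/2 ≈ -2.1064e+5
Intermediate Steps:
F(J, M) = 4 - J/4 (F(J, M) = 4 + J/(-4) = 4 + J*(-¼) = 4 - J/4)
S(K, T) = 5/2 + T (S(K, T) = (4 - ¼*6) + T = (4 - 3/2) + T = 5/2 + T)
c(R, H) = R*(5/2 + H)
c(73, 97)*(-4 - 5*5) = ((½)*73*(5 + 2*97))*(-4 - 5*5) = ((½)*73*(5 + 194))*(-4 - 25) = ((½)*73*199)*(-29) = (14527/2)*(-29) = -421283/2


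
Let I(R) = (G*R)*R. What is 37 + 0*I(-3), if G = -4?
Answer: 37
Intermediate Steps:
I(R) = -4*R**2 (I(R) = (-4*R)*R = -4*R**2)
37 + 0*I(-3) = 37 + 0*(-4*(-3)**2) = 37 + 0*(-4*9) = 37 + 0*(-36) = 37 + 0 = 37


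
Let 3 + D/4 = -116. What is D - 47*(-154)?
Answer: 6762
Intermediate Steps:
D = -476 (D = -12 + 4*(-116) = -12 - 464 = -476)
D - 47*(-154) = -476 - 47*(-154) = -476 + 7238 = 6762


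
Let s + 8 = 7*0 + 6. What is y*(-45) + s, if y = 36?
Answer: -1622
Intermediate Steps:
s = -2 (s = -8 + (7*0 + 6) = -8 + (0 + 6) = -8 + 6 = -2)
y*(-45) + s = 36*(-45) - 2 = -1620 - 2 = -1622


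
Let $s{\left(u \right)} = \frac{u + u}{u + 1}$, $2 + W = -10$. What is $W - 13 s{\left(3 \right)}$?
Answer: $- \frac{63}{2} \approx -31.5$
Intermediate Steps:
$W = -12$ ($W = -2 - 10 = -12$)
$s{\left(u \right)} = \frac{2 u}{1 + u}$
$W - 13 s{\left(3 \right)} = -12 - 13 \cdot 2 \cdot 3 \frac{1}{1 + 3} = -12 - 13 \cdot 2 \cdot 3 \cdot \frac{1}{4} = -12 - \frac{39}{2} = - \frac{63}{2}$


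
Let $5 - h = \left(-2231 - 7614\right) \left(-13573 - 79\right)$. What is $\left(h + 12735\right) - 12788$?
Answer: $-134403988$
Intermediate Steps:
$h = -134403935$ ($h = 5 - \left(-2231 - 7614\right) \left(-13573 - 79\right) = 5 - \left(-9845\right) \left(-13652\right) = 5 - 134403940 = -134403935$)
$\left(h + 12735\right) - 12788 = \left(-134403935 + 12735\right) - 12788 = -134391200 - 12788 = -134403988$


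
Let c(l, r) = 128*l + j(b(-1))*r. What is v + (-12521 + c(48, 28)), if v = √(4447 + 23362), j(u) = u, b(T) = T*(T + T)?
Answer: -6321 + √27809 ≈ -6154.2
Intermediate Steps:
b(T) = 2*T² (b(T) = T*(2*T) = 2*T²)
v = √27809 ≈ 166.76
c(l, r) = 2*r + 128*l (c(l, r) = 128*l + (2*(-1)²)*r = 128*l + (2*1)*r = 128*l + 2*r = 2*r + 128*l)
v + (-12521 + c(48, 28)) = √27809 + (-12521 + (2*28 + 128*48)) = √27809 + (-12521 + (56 + 6144)) = √27809 + (-12521 + 6200) = √27809 - 6321 = -6321 + √27809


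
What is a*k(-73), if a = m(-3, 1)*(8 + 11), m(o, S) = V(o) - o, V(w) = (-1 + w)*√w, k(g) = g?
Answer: -4161 + 5548*I*√3 ≈ -4161.0 + 9609.4*I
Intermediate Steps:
V(w) = √w*(-1 + w)
m(o, S) = -o + √o*(-1 + o) (m(o, S) = √o*(-1 + o) - o = -o + √o*(-1 + o))
a = 57 - 76*I*√3 (a = (-1*(-3) + √(-3)*(-1 - 3))*(8 + 11) = (3 + (I*√3)*(-4))*19 = (3 - 4*I*√3)*19 = 57 - 76*I*√3 ≈ 57.0 - 131.64*I)
a*k(-73) = (57 - 76*I*√3)*(-73) = -4161 + 5548*I*√3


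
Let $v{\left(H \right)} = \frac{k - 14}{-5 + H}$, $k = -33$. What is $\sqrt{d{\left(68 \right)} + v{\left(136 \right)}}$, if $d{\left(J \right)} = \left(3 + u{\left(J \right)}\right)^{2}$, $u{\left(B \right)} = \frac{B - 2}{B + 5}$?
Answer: $\frac{2 \sqrt{340272893}}{9563} \approx 3.8579$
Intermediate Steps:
$u{\left(B \right)} = \frac{-2 + B}{5 + B}$
$d{\left(J \right)} = \left(3 + \frac{-2 + J}{5 + J}\right)^{2}$
$v{\left(H \right)} = - \frac{47}{-5 + H}$ ($v{\left(H \right)} = \frac{-33 - 14}{-5 + H} = - \frac{47}{-5 + H}$)
$\sqrt{d{\left(68 \right)} + v{\left(136 \right)}} = \sqrt{\frac{\left(13 + 4 \cdot 68\right)^{2}}{\left(5 + 68\right)^{2}} - \frac{47}{-5 + 136}} = \sqrt{\frac{\left(13 + 272\right)^{2}}{5329} - \frac{47}{131}} = \sqrt{\frac{285^{2}}{5329} - \frac{47}{131}} = \sqrt{\frac{1}{5329} \cdot 81225 - \frac{47}{131}} = \sqrt{\frac{81225}{5329} - \frac{47}{131}} = \sqrt{\frac{10390012}{698099}} = \frac{2 \sqrt{340272893}}{9563}$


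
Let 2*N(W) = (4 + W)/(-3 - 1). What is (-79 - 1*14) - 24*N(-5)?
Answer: -96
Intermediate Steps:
N(W) = -1/2 - W/8 (N(W) = ((4 + W)/(-3 - 1))/2 = ((4 + W)/(-4))/2 = ((4 + W)*(-1/4))/2 = (-1 - W/4)/2 = -1/2 - W/8)
(-79 - 1*14) - 24*N(-5) = (-79 - 1*14) - 24*(-1/2 - 1/8*(-5)) = (-79 - 14) - 24*(-1/2 + 5/8) = -93 - 24*1/8 = -93 - 3 = -96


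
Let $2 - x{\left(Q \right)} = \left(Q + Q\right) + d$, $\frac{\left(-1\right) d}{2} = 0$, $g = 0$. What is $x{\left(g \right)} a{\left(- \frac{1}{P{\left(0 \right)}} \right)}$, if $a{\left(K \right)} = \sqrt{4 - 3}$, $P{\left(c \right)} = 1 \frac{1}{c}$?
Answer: $2$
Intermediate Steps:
$d = 0$ ($d = \left(-2\right) 0 = 0$)
$P{\left(c \right)} = \frac{1}{c}$
$a{\left(K \right)} = 1$ ($a{\left(K \right)} = \sqrt{1} = 1$)
$x{\left(Q \right)} = 2 - 2 Q$ ($x{\left(Q \right)} = 2 - \left(\left(Q + Q\right) + 0\right) = 2 - \left(2 Q + 0\right) = 2 - 2 Q$)
$x{\left(g \right)} a{\left(- \frac{1}{P{\left(0 \right)}} \right)} = \left(2 - 0\right) 1 = \left(2 + 0\right) 1 = 2 \cdot 1 = 2$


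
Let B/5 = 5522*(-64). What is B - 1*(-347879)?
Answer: -1419161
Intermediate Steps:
B = -1767040 (B = 5*(5522*(-64)) = 5*(-353408) = -1767040)
B - 1*(-347879) = -1767040 - 1*(-347879) = -1767040 + 347879 = -1419161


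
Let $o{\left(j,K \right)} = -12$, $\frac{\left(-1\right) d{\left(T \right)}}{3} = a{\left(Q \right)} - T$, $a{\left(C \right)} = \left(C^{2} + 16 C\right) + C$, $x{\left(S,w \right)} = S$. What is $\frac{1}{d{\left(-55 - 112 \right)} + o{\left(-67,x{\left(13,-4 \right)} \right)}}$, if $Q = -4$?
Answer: $- \frac{1}{357} \approx -0.0028011$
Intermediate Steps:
$a{\left(C \right)} = C^{2} + 17 C$
$d{\left(T \right)} = 156 + 3 T$ ($d{\left(T \right)} = - 3 \left(- 4 \left(17 - 4\right) - T\right) = - 3 \left(\left(-4\right) 13 - T\right) = - 3 \left(-52 - T\right) = 156 + 3 T$)
$\frac{1}{d{\left(-55 - 112 \right)} + o{\left(-67,x{\left(13,-4 \right)} \right)}} = \frac{1}{\left(156 + 3 \left(-55 - 112\right)\right) - 12} = \frac{1}{\left(156 + 3 \left(-167\right)\right) - 12} = \frac{1}{\left(156 - 501\right) - 12} = \frac{1}{-345 - 12} = \frac{1}{-357} = - \frac{1}{357}$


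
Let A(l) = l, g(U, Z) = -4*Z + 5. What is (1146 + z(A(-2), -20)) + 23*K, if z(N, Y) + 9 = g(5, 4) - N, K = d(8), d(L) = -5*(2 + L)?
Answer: -22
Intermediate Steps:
g(U, Z) = 5 - 4*Z
d(L) = -10 - 5*L
K = -50 (K = -10 - 5*8 = -10 - 40 = -50)
z(N, Y) = -20 - N (z(N, Y) = -9 + ((5 - 4*4) - N) = -9 + ((5 - 16) - N) = -9 + (-11 - N) = -20 - N)
(1146 + z(A(-2), -20)) + 23*K = (1146 + (-20 - 1*(-2))) + 23*(-50) = (1146 + (-20 + 2)) - 1150 = (1146 - 18) - 1150 = 1128 - 1150 = -22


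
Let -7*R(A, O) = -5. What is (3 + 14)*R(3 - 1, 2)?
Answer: 85/7 ≈ 12.143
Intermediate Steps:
R(A, O) = 5/7 (R(A, O) = -⅐*(-5) = 5/7)
(3 + 14)*R(3 - 1, 2) = (3 + 14)*(5/7) = 17*(5/7) = 85/7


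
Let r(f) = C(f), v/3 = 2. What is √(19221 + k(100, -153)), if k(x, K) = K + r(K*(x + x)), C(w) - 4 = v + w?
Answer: I*√11522 ≈ 107.34*I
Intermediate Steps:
v = 6 (v = 3*2 = 6)
C(w) = 10 + w (C(w) = 4 + (6 + w) = 10 + w)
r(f) = 10 + f
k(x, K) = 10 + K + 2*K*x (k(x, K) = K + (10 + K*(x + x)) = K + (10 + K*(2*x)) = K + (10 + 2*K*x) = 10 + K + 2*K*x)
√(19221 + k(100, -153)) = √(19221 + (10 - 153 + 2*(-153)*100)) = √(19221 + (10 - 153 - 30600)) = √(19221 - 30743) = √(-11522) = I*√11522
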